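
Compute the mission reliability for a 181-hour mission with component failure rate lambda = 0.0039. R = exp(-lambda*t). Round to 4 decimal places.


lambda = 0.0039
mission_time = 181
lambda * t = 0.0039 * 181 = 0.7059
R = exp(-0.7059)
R = 0.4937

0.4937


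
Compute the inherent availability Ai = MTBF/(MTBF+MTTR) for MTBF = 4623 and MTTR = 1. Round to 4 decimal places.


MTBF = 4623
MTTR = 1
MTBF + MTTR = 4624
Ai = 4623 / 4624
Ai = 0.9998

0.9998


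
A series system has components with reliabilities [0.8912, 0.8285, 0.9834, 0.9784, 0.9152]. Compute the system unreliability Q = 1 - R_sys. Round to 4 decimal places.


Components: [0.8912, 0.8285, 0.9834, 0.9784, 0.9152]
After component 1: product = 0.8912
After component 2: product = 0.7384
After component 3: product = 0.7261
After component 4: product = 0.7104
After component 5: product = 0.6502
R_sys = 0.6502
Q = 1 - 0.6502 = 0.3498

0.3498


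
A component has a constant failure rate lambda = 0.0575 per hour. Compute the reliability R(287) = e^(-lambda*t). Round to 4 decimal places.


lambda = 0.0575
t = 287
lambda * t = 16.5025
R(t) = e^(-16.5025)
R(t) = 0.0

0.0


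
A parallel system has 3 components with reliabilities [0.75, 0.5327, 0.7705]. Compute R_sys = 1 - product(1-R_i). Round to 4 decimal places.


Components: [0.75, 0.5327, 0.7705]
(1 - 0.75) = 0.25, running product = 0.25
(1 - 0.5327) = 0.4673, running product = 0.1168
(1 - 0.7705) = 0.2295, running product = 0.0268
Product of (1-R_i) = 0.0268
R_sys = 1 - 0.0268 = 0.9732

0.9732


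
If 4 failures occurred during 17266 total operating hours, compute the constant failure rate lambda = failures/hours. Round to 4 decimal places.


failures = 4
total_hours = 17266
lambda = 4 / 17266
lambda = 0.0002

0.0002


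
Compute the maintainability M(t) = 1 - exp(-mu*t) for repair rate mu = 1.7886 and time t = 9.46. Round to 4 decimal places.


mu = 1.7886, t = 9.46
mu * t = 1.7886 * 9.46 = 16.9202
exp(-16.9202) = 0.0
M(t) = 1 - 0.0
M(t) = 1.0

1.0


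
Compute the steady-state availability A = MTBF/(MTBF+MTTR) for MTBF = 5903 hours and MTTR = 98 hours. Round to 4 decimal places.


MTBF = 5903
MTTR = 98
MTBF + MTTR = 6001
A = 5903 / 6001
A = 0.9837

0.9837


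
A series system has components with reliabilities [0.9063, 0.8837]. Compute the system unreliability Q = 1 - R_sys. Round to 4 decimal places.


Components: [0.9063, 0.8837]
After component 1: product = 0.9063
After component 2: product = 0.8009
R_sys = 0.8009
Q = 1 - 0.8009 = 0.1991

0.1991


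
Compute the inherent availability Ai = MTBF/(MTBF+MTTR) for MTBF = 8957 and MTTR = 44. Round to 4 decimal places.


MTBF = 8957
MTTR = 44
MTBF + MTTR = 9001
Ai = 8957 / 9001
Ai = 0.9951

0.9951


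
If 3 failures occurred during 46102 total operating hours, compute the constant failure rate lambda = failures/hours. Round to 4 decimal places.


failures = 3
total_hours = 46102
lambda = 3 / 46102
lambda = 0.0001

0.0001


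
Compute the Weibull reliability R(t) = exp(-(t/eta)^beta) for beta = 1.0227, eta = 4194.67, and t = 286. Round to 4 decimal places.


beta = 1.0227, eta = 4194.67, t = 286
t/eta = 286 / 4194.67 = 0.0682
(t/eta)^beta = 0.0682^1.0227 = 0.0641
R(t) = exp(-0.0641)
R(t) = 0.9379

0.9379


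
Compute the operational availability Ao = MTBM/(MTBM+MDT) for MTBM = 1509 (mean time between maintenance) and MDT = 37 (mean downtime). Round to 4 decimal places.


MTBM = 1509
MDT = 37
MTBM + MDT = 1546
Ao = 1509 / 1546
Ao = 0.9761

0.9761


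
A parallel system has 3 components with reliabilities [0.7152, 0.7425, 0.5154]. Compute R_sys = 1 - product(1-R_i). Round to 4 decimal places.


Components: [0.7152, 0.7425, 0.5154]
(1 - 0.7152) = 0.2848, running product = 0.2848
(1 - 0.7425) = 0.2575, running product = 0.0733
(1 - 0.5154) = 0.4846, running product = 0.0355
Product of (1-R_i) = 0.0355
R_sys = 1 - 0.0355 = 0.9645

0.9645


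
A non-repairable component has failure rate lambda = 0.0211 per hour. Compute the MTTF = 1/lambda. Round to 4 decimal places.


lambda = 0.0211
MTTF = 1 / 0.0211
MTTF = 47.3934

47.3934


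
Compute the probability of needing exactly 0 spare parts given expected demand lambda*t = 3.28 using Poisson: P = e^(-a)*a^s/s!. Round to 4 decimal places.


a = 3.28, s = 0
e^(-a) = e^(-3.28) = 0.0376
a^s = 3.28^0 = 1.0
s! = 1
P = 0.0376 * 1.0 / 1
P = 0.0376

0.0376


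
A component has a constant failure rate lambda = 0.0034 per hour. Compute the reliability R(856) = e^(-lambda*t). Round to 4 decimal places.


lambda = 0.0034
t = 856
lambda * t = 2.9104
R(t) = e^(-2.9104)
R(t) = 0.0545

0.0545


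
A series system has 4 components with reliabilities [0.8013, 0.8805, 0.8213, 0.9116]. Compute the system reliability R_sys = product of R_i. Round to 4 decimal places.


Components: [0.8013, 0.8805, 0.8213, 0.9116]
After component 1 (R=0.8013): product = 0.8013
After component 2 (R=0.8805): product = 0.7055
After component 3 (R=0.8213): product = 0.5795
After component 4 (R=0.9116): product = 0.5282
R_sys = 0.5282

0.5282


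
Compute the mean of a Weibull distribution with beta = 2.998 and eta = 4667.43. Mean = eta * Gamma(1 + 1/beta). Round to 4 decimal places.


beta = 2.998, eta = 4667.43
1/beta = 0.3336
1 + 1/beta = 1.3336
Gamma(1.3336) = 0.893
Mean = 4667.43 * 0.893
Mean = 4167.7971

4167.7971


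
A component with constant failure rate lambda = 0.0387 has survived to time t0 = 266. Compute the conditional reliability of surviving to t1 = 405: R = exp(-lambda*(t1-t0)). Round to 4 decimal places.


lambda = 0.0387
t0 = 266, t1 = 405
t1 - t0 = 139
lambda * (t1-t0) = 0.0387 * 139 = 5.3793
R = exp(-5.3793)
R = 0.0046

0.0046


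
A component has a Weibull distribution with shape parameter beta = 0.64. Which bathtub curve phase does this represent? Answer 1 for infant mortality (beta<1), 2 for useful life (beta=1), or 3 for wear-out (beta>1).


beta = 0.64
Compare beta to 1:
beta < 1 => infant mortality (phase 1)
beta = 1 => useful life (phase 2)
beta > 1 => wear-out (phase 3)
Since beta = 0.64, this is infant mortality (decreasing failure rate)
Phase = 1

1


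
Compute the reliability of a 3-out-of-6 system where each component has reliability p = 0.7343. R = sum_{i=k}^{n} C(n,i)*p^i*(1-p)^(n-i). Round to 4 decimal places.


k = 3, n = 6, p = 0.7343
i=3: C(6,3)=20 * 0.7343^3 * 0.2657^3 = 0.1485
i=4: C(6,4)=15 * 0.7343^4 * 0.2657^2 = 0.3079
i=5: C(6,5)=6 * 0.7343^5 * 0.2657^1 = 0.3403
i=6: C(6,6)=1 * 0.7343^6 * 0.2657^0 = 0.1568
R = sum of terms = 0.9535

0.9535


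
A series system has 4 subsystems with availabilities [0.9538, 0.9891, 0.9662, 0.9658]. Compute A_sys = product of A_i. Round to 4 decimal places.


Subsystems: [0.9538, 0.9891, 0.9662, 0.9658]
After subsystem 1 (A=0.9538): product = 0.9538
After subsystem 2 (A=0.9891): product = 0.9434
After subsystem 3 (A=0.9662): product = 0.9115
After subsystem 4 (A=0.9658): product = 0.8803
A_sys = 0.8803

0.8803


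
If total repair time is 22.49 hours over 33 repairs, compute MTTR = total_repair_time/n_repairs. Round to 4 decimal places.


total_repair_time = 22.49
n_repairs = 33
MTTR = 22.49 / 33
MTTR = 0.6815

0.6815


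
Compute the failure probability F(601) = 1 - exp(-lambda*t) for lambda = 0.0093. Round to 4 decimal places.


lambda = 0.0093, t = 601
lambda * t = 5.5893
exp(-5.5893) = 0.0037
F(t) = 1 - 0.0037
F(t) = 0.9963

0.9963


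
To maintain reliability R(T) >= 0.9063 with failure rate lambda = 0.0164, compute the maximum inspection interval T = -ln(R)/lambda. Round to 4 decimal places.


R_target = 0.9063
lambda = 0.0164
-ln(0.9063) = 0.0984
T = 0.0984 / 0.0164
T = 5.9991

5.9991


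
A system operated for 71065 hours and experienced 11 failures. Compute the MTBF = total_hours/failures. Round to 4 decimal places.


total_hours = 71065
failures = 11
MTBF = 71065 / 11
MTBF = 6460.4545

6460.4545


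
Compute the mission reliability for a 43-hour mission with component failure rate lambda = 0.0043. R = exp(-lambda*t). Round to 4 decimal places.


lambda = 0.0043
mission_time = 43
lambda * t = 0.0043 * 43 = 0.1849
R = exp(-0.1849)
R = 0.8312

0.8312


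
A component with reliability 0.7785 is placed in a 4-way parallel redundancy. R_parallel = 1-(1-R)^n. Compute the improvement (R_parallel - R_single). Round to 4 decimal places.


R_single = 0.7785, n = 4
1 - R_single = 0.2215
(1 - R_single)^n = 0.2215^4 = 0.0024
R_parallel = 1 - 0.0024 = 0.9976
Improvement = 0.9976 - 0.7785
Improvement = 0.2191

0.2191


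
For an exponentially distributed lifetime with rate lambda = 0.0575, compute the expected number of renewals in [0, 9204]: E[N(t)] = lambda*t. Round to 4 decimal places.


lambda = 0.0575
t = 9204
E[N(t)] = lambda * t
E[N(t)] = 0.0575 * 9204
E[N(t)] = 529.23

529.23


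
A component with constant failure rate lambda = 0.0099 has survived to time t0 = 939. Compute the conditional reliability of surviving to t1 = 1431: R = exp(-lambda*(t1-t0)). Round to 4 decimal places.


lambda = 0.0099
t0 = 939, t1 = 1431
t1 - t0 = 492
lambda * (t1-t0) = 0.0099 * 492 = 4.8708
R = exp(-4.8708)
R = 0.0077

0.0077


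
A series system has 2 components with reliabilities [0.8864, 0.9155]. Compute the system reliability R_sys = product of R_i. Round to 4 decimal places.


Components: [0.8864, 0.9155]
After component 1 (R=0.8864): product = 0.8864
After component 2 (R=0.9155): product = 0.8115
R_sys = 0.8115

0.8115


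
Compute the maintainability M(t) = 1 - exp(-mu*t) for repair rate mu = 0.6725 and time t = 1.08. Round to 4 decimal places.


mu = 0.6725, t = 1.08
mu * t = 0.6725 * 1.08 = 0.7263
exp(-0.7263) = 0.4837
M(t) = 1 - 0.4837
M(t) = 0.5163

0.5163


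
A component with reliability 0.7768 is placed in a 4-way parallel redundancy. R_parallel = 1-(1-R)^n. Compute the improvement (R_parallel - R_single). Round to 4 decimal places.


R_single = 0.7768, n = 4
1 - R_single = 0.2232
(1 - R_single)^n = 0.2232^4 = 0.0025
R_parallel = 1 - 0.0025 = 0.9975
Improvement = 0.9975 - 0.7768
Improvement = 0.2207

0.2207


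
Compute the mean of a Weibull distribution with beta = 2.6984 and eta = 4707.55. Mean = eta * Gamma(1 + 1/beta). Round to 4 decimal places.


beta = 2.6984, eta = 4707.55
1/beta = 0.3706
1 + 1/beta = 1.3706
Gamma(1.3706) = 0.8893
Mean = 4707.55 * 0.8893
Mean = 4186.2599

4186.2599


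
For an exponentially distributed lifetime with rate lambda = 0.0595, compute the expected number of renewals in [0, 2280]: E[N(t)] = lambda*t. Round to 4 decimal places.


lambda = 0.0595
t = 2280
E[N(t)] = lambda * t
E[N(t)] = 0.0595 * 2280
E[N(t)] = 135.66

135.66


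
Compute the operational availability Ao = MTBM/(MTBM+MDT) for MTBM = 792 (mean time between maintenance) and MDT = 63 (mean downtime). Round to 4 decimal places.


MTBM = 792
MDT = 63
MTBM + MDT = 855
Ao = 792 / 855
Ao = 0.9263

0.9263


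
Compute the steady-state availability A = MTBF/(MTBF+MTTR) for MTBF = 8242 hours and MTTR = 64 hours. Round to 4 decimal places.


MTBF = 8242
MTTR = 64
MTBF + MTTR = 8306
A = 8242 / 8306
A = 0.9923

0.9923


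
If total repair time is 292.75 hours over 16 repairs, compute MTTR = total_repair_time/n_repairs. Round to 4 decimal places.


total_repair_time = 292.75
n_repairs = 16
MTTR = 292.75 / 16
MTTR = 18.2969

18.2969


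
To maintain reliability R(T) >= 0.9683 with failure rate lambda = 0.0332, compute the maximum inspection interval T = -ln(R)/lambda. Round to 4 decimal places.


R_target = 0.9683
lambda = 0.0332
-ln(0.9683) = 0.0322
T = 0.0322 / 0.0332
T = 0.9703

0.9703


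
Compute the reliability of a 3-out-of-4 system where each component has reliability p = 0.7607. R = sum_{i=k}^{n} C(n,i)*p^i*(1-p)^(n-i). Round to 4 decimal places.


k = 3, n = 4, p = 0.7607
i=3: C(4,3)=4 * 0.7607^3 * 0.2393^1 = 0.4213
i=4: C(4,4)=1 * 0.7607^4 * 0.2393^0 = 0.3349
R = sum of terms = 0.7562

0.7562


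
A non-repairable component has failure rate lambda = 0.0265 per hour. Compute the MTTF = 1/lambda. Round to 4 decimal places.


lambda = 0.0265
MTTF = 1 / 0.0265
MTTF = 37.7358

37.7358


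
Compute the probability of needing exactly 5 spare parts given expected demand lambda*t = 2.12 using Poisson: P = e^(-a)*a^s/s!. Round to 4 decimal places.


a = 2.12, s = 5
e^(-a) = e^(-2.12) = 0.12
a^s = 2.12^5 = 42.8232
s! = 120
P = 0.12 * 42.8232 / 120
P = 0.0428

0.0428


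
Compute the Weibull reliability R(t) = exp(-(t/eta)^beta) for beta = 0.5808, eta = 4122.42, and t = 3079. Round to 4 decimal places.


beta = 0.5808, eta = 4122.42, t = 3079
t/eta = 3079 / 4122.42 = 0.7469
(t/eta)^beta = 0.7469^0.5808 = 0.8441
R(t) = exp(-0.8441)
R(t) = 0.4299

0.4299


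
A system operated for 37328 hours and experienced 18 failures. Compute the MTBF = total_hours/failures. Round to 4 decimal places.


total_hours = 37328
failures = 18
MTBF = 37328 / 18
MTBF = 2073.7778

2073.7778


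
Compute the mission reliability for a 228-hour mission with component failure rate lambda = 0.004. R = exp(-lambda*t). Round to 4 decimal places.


lambda = 0.004
mission_time = 228
lambda * t = 0.004 * 228 = 0.912
R = exp(-0.912)
R = 0.4017

0.4017


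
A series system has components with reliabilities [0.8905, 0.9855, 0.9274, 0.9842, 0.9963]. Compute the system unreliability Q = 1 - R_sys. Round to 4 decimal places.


Components: [0.8905, 0.9855, 0.9274, 0.9842, 0.9963]
After component 1: product = 0.8905
After component 2: product = 0.8776
After component 3: product = 0.8139
After component 4: product = 0.801
After component 5: product = 0.7981
R_sys = 0.7981
Q = 1 - 0.7981 = 0.2019

0.2019


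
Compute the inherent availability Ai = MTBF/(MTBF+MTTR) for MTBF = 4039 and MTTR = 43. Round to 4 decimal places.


MTBF = 4039
MTTR = 43
MTBF + MTTR = 4082
Ai = 4039 / 4082
Ai = 0.9895

0.9895


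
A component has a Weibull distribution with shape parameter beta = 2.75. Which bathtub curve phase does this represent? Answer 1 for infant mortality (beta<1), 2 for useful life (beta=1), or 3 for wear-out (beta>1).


beta = 2.75
Compare beta to 1:
beta < 1 => infant mortality (phase 1)
beta = 1 => useful life (phase 2)
beta > 1 => wear-out (phase 3)
Since beta = 2.75, this is wear-out (increasing failure rate)
Phase = 3

3


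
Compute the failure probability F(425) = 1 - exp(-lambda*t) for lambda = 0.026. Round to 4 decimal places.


lambda = 0.026, t = 425
lambda * t = 11.05
exp(-11.05) = 0.0
F(t) = 1 - 0.0
F(t) = 1.0

1.0


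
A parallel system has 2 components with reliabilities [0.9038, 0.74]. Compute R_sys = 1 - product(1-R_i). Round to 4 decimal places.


Components: [0.9038, 0.74]
(1 - 0.9038) = 0.0962, running product = 0.0962
(1 - 0.74) = 0.26, running product = 0.025
Product of (1-R_i) = 0.025
R_sys = 1 - 0.025 = 0.975

0.975


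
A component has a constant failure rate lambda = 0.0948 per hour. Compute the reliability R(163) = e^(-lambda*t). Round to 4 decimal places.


lambda = 0.0948
t = 163
lambda * t = 15.4524
R(t) = e^(-15.4524)
R(t) = 0.0

0.0


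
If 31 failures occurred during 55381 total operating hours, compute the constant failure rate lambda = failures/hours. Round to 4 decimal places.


failures = 31
total_hours = 55381
lambda = 31 / 55381
lambda = 0.0006

0.0006


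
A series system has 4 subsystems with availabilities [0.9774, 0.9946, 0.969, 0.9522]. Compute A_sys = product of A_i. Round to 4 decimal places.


Subsystems: [0.9774, 0.9946, 0.969, 0.9522]
After subsystem 1 (A=0.9774): product = 0.9774
After subsystem 2 (A=0.9946): product = 0.9721
After subsystem 3 (A=0.969): product = 0.942
After subsystem 4 (A=0.9522): product = 0.897
A_sys = 0.897

0.897


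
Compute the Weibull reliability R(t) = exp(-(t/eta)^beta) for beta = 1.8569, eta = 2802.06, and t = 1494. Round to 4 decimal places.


beta = 1.8569, eta = 2802.06, t = 1494
t/eta = 1494 / 2802.06 = 0.5332
(t/eta)^beta = 0.5332^1.8569 = 0.3111
R(t) = exp(-0.3111)
R(t) = 0.7327

0.7327


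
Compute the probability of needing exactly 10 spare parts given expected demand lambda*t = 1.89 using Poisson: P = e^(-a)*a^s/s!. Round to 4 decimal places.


a = 1.89, s = 10
e^(-a) = e^(-1.89) = 0.1511
a^s = 1.89^10 = 581.5915
s! = 3628800
P = 0.1511 * 581.5915 / 3628800
P = 0.0

0.0


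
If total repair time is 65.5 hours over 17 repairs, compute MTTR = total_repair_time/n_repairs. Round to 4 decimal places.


total_repair_time = 65.5
n_repairs = 17
MTTR = 65.5 / 17
MTTR = 3.8529

3.8529


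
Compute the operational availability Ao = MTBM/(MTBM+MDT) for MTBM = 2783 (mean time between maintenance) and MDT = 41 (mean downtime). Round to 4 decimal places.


MTBM = 2783
MDT = 41
MTBM + MDT = 2824
Ao = 2783 / 2824
Ao = 0.9855

0.9855


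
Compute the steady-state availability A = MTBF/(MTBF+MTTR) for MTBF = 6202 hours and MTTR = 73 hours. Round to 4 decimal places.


MTBF = 6202
MTTR = 73
MTBF + MTTR = 6275
A = 6202 / 6275
A = 0.9884

0.9884


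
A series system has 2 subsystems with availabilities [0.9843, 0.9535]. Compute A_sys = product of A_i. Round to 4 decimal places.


Subsystems: [0.9843, 0.9535]
After subsystem 1 (A=0.9843): product = 0.9843
After subsystem 2 (A=0.9535): product = 0.9385
A_sys = 0.9385

0.9385


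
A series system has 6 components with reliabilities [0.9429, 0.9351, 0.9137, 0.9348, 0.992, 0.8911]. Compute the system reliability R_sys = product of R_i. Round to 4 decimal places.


Components: [0.9429, 0.9351, 0.9137, 0.9348, 0.992, 0.8911]
After component 1 (R=0.9429): product = 0.9429
After component 2 (R=0.9351): product = 0.8817
After component 3 (R=0.9137): product = 0.8056
After component 4 (R=0.9348): product = 0.7531
After component 5 (R=0.992): product = 0.7471
After component 6 (R=0.8911): product = 0.6657
R_sys = 0.6657

0.6657


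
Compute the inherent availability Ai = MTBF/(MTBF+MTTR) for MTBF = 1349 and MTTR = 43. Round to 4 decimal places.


MTBF = 1349
MTTR = 43
MTBF + MTTR = 1392
Ai = 1349 / 1392
Ai = 0.9691

0.9691


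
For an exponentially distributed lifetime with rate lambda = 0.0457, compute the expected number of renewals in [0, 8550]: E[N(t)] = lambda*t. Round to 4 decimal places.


lambda = 0.0457
t = 8550
E[N(t)] = lambda * t
E[N(t)] = 0.0457 * 8550
E[N(t)] = 390.735

390.735


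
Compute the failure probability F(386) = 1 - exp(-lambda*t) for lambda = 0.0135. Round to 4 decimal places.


lambda = 0.0135, t = 386
lambda * t = 5.211
exp(-5.211) = 0.0055
F(t) = 1 - 0.0055
F(t) = 0.9945

0.9945


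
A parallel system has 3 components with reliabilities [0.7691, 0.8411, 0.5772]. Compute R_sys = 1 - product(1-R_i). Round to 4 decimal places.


Components: [0.7691, 0.8411, 0.5772]
(1 - 0.7691) = 0.2309, running product = 0.2309
(1 - 0.8411) = 0.1589, running product = 0.0367
(1 - 0.5772) = 0.4228, running product = 0.0155
Product of (1-R_i) = 0.0155
R_sys = 1 - 0.0155 = 0.9845

0.9845


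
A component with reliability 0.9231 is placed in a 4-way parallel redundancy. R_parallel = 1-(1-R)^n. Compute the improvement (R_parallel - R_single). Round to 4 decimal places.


R_single = 0.9231, n = 4
1 - R_single = 0.0769
(1 - R_single)^n = 0.0769^4 = 0.0
R_parallel = 1 - 0.0 = 1.0
Improvement = 1.0 - 0.9231
Improvement = 0.0769

0.0769


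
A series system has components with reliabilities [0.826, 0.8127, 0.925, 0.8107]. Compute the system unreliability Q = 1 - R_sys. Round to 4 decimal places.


Components: [0.826, 0.8127, 0.925, 0.8107]
After component 1: product = 0.826
After component 2: product = 0.6713
After component 3: product = 0.6209
After component 4: product = 0.5034
R_sys = 0.5034
Q = 1 - 0.5034 = 0.4966

0.4966


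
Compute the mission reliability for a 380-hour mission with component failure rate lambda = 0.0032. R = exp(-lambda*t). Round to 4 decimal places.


lambda = 0.0032
mission_time = 380
lambda * t = 0.0032 * 380 = 1.216
R = exp(-1.216)
R = 0.2964

0.2964


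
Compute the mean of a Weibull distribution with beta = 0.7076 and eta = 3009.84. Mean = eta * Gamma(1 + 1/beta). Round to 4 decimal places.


beta = 0.7076, eta = 3009.84
1/beta = 1.4132
1 + 1/beta = 2.4132
Gamma(2.4132) = 1.253
Mean = 3009.84 * 1.253
Mean = 3771.3298

3771.3298


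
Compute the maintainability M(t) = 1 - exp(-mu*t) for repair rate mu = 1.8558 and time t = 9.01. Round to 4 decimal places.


mu = 1.8558, t = 9.01
mu * t = 1.8558 * 9.01 = 16.7208
exp(-16.7208) = 0.0
M(t) = 1 - 0.0
M(t) = 1.0

1.0


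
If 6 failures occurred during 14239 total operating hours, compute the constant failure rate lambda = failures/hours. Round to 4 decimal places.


failures = 6
total_hours = 14239
lambda = 6 / 14239
lambda = 0.0004

0.0004


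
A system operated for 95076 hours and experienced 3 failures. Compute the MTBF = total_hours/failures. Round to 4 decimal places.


total_hours = 95076
failures = 3
MTBF = 95076 / 3
MTBF = 31692.0

31692.0


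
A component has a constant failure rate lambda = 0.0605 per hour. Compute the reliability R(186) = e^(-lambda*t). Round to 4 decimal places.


lambda = 0.0605
t = 186
lambda * t = 11.253
R(t) = e^(-11.253)
R(t) = 0.0

0.0


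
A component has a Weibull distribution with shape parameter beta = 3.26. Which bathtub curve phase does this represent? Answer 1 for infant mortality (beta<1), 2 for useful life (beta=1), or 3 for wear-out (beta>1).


beta = 3.26
Compare beta to 1:
beta < 1 => infant mortality (phase 1)
beta = 1 => useful life (phase 2)
beta > 1 => wear-out (phase 3)
Since beta = 3.26, this is wear-out (increasing failure rate)
Phase = 3

3


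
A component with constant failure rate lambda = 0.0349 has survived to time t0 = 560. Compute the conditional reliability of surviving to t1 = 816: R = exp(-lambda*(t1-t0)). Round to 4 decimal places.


lambda = 0.0349
t0 = 560, t1 = 816
t1 - t0 = 256
lambda * (t1-t0) = 0.0349 * 256 = 8.9344
R = exp(-8.9344)
R = 0.0001

0.0001


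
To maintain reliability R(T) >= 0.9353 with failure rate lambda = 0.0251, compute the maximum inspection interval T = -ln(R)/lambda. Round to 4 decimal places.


R_target = 0.9353
lambda = 0.0251
-ln(0.9353) = 0.0669
T = 0.0669 / 0.0251
T = 2.6649

2.6649


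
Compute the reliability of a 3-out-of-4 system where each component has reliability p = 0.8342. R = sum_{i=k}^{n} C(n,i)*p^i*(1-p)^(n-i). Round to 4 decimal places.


k = 3, n = 4, p = 0.8342
i=3: C(4,3)=4 * 0.8342^3 * 0.1658^1 = 0.385
i=4: C(4,4)=1 * 0.8342^4 * 0.1658^0 = 0.4843
R = sum of terms = 0.8693

0.8693


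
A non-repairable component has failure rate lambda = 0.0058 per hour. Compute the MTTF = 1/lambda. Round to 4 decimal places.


lambda = 0.0058
MTTF = 1 / 0.0058
MTTF = 172.4138

172.4138


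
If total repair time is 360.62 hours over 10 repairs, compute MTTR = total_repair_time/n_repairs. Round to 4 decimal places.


total_repair_time = 360.62
n_repairs = 10
MTTR = 360.62 / 10
MTTR = 36.062

36.062


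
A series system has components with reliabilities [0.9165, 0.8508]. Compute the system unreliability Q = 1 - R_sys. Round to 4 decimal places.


Components: [0.9165, 0.8508]
After component 1: product = 0.9165
After component 2: product = 0.7798
R_sys = 0.7798
Q = 1 - 0.7798 = 0.2202

0.2202


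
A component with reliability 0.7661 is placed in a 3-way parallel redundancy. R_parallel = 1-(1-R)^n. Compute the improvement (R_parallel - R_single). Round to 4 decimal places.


R_single = 0.7661, n = 3
1 - R_single = 0.2339
(1 - R_single)^n = 0.2339^3 = 0.0128
R_parallel = 1 - 0.0128 = 0.9872
Improvement = 0.9872 - 0.7661
Improvement = 0.2211

0.2211


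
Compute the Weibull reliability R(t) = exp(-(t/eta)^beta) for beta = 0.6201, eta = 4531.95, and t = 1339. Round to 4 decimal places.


beta = 0.6201, eta = 4531.95, t = 1339
t/eta = 1339 / 4531.95 = 0.2955
(t/eta)^beta = 0.2955^0.6201 = 0.4695
R(t) = exp(-0.4695)
R(t) = 0.6253

0.6253


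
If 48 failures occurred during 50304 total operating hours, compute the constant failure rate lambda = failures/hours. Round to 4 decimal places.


failures = 48
total_hours = 50304
lambda = 48 / 50304
lambda = 0.001

0.001


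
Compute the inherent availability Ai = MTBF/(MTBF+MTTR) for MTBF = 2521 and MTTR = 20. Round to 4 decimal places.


MTBF = 2521
MTTR = 20
MTBF + MTTR = 2541
Ai = 2521 / 2541
Ai = 0.9921

0.9921


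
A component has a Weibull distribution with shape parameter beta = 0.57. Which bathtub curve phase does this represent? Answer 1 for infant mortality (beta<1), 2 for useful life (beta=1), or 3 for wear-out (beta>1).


beta = 0.57
Compare beta to 1:
beta < 1 => infant mortality (phase 1)
beta = 1 => useful life (phase 2)
beta > 1 => wear-out (phase 3)
Since beta = 0.57, this is infant mortality (decreasing failure rate)
Phase = 1

1


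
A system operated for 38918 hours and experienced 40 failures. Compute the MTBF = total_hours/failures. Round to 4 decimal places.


total_hours = 38918
failures = 40
MTBF = 38918 / 40
MTBF = 972.95

972.95


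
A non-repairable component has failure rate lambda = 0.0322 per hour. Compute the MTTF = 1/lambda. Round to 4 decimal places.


lambda = 0.0322
MTTF = 1 / 0.0322
MTTF = 31.0559

31.0559


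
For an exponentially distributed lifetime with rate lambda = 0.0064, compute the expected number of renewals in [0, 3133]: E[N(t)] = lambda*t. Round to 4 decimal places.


lambda = 0.0064
t = 3133
E[N(t)] = lambda * t
E[N(t)] = 0.0064 * 3133
E[N(t)] = 20.0512

20.0512


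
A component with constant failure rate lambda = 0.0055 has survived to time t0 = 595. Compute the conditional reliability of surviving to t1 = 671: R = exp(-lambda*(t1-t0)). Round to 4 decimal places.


lambda = 0.0055
t0 = 595, t1 = 671
t1 - t0 = 76
lambda * (t1-t0) = 0.0055 * 76 = 0.418
R = exp(-0.418)
R = 0.6584

0.6584


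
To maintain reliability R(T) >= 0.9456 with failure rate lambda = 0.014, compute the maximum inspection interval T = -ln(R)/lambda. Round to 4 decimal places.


R_target = 0.9456
lambda = 0.014
-ln(0.9456) = 0.0559
T = 0.0559 / 0.014
T = 3.9954

3.9954


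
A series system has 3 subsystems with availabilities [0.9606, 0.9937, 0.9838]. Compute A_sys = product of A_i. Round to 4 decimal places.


Subsystems: [0.9606, 0.9937, 0.9838]
After subsystem 1 (A=0.9606): product = 0.9606
After subsystem 2 (A=0.9937): product = 0.9545
After subsystem 3 (A=0.9838): product = 0.9391
A_sys = 0.9391

0.9391


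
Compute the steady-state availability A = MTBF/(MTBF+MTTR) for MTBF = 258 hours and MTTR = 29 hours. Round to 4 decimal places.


MTBF = 258
MTTR = 29
MTBF + MTTR = 287
A = 258 / 287
A = 0.899

0.899


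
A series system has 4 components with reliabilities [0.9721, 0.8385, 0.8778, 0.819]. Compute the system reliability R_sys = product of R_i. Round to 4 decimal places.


Components: [0.9721, 0.8385, 0.8778, 0.819]
After component 1 (R=0.9721): product = 0.9721
After component 2 (R=0.8385): product = 0.8151
After component 3 (R=0.8778): product = 0.7155
After component 4 (R=0.819): product = 0.586
R_sys = 0.586

0.586


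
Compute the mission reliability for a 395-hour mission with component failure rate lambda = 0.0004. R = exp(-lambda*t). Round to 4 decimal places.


lambda = 0.0004
mission_time = 395
lambda * t = 0.0004 * 395 = 0.158
R = exp(-0.158)
R = 0.8538

0.8538


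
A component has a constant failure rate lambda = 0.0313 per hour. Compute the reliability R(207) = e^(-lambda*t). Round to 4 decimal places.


lambda = 0.0313
t = 207
lambda * t = 6.4791
R(t) = e^(-6.4791)
R(t) = 0.0015

0.0015


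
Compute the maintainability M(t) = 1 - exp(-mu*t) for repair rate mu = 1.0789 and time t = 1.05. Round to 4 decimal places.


mu = 1.0789, t = 1.05
mu * t = 1.0789 * 1.05 = 1.1328
exp(-1.1328) = 0.3221
M(t) = 1 - 0.3221
M(t) = 0.6779

0.6779


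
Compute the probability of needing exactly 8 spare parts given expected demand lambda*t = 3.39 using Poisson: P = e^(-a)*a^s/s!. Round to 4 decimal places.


a = 3.39, s = 8
e^(-a) = e^(-3.39) = 0.0337
a^s = 3.39^8 = 17442.0523
s! = 40320
P = 0.0337 * 17442.0523 / 40320
P = 0.0146

0.0146


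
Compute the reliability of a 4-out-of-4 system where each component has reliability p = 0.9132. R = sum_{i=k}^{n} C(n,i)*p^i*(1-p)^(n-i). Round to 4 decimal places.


k = 4, n = 4, p = 0.9132
i=4: C(4,4)=1 * 0.9132^4 * 0.0868^0 = 0.6954
R = sum of terms = 0.6954

0.6954


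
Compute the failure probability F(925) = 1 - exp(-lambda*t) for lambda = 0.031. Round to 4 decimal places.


lambda = 0.031, t = 925
lambda * t = 28.675
exp(-28.675) = 0.0
F(t) = 1 - 0.0
F(t) = 1.0

1.0


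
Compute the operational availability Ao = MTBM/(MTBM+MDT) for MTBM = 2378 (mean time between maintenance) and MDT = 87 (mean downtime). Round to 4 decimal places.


MTBM = 2378
MDT = 87
MTBM + MDT = 2465
Ao = 2378 / 2465
Ao = 0.9647

0.9647


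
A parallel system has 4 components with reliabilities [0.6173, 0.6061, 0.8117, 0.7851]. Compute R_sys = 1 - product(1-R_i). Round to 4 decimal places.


Components: [0.6173, 0.6061, 0.8117, 0.7851]
(1 - 0.6173) = 0.3827, running product = 0.3827
(1 - 0.6061) = 0.3939, running product = 0.1507
(1 - 0.8117) = 0.1883, running product = 0.0284
(1 - 0.7851) = 0.2149, running product = 0.0061
Product of (1-R_i) = 0.0061
R_sys = 1 - 0.0061 = 0.9939

0.9939


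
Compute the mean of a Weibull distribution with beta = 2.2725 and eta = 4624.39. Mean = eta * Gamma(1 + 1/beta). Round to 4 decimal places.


beta = 2.2725, eta = 4624.39
1/beta = 0.44
1 + 1/beta = 1.44
Gamma(1.44) = 0.8858
Mean = 4624.39 * 0.8858
Mean = 4096.3043

4096.3043


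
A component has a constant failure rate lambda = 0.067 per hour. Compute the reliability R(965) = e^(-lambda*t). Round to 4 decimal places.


lambda = 0.067
t = 965
lambda * t = 64.655
R(t) = e^(-64.655)
R(t) = 0.0

0.0


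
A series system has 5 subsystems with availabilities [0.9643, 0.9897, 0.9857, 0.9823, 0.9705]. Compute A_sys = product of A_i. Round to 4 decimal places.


Subsystems: [0.9643, 0.9897, 0.9857, 0.9823, 0.9705]
After subsystem 1 (A=0.9643): product = 0.9643
After subsystem 2 (A=0.9897): product = 0.9544
After subsystem 3 (A=0.9857): product = 0.9407
After subsystem 4 (A=0.9823): product = 0.9241
After subsystem 5 (A=0.9705): product = 0.8968
A_sys = 0.8968

0.8968


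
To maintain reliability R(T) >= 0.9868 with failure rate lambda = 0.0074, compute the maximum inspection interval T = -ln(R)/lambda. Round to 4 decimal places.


R_target = 0.9868
lambda = 0.0074
-ln(0.9868) = 0.0133
T = 0.0133 / 0.0074
T = 1.7957

1.7957


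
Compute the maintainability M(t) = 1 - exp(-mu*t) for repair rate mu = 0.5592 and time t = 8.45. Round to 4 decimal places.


mu = 0.5592, t = 8.45
mu * t = 0.5592 * 8.45 = 4.7252
exp(-4.7252) = 0.0089
M(t) = 1 - 0.0089
M(t) = 0.9911

0.9911


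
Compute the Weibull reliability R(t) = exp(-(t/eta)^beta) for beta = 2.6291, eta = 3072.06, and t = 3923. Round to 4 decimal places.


beta = 2.6291, eta = 3072.06, t = 3923
t/eta = 3923 / 3072.06 = 1.277
(t/eta)^beta = 1.277^2.6291 = 1.9019
R(t) = exp(-1.9019)
R(t) = 0.1493

0.1493


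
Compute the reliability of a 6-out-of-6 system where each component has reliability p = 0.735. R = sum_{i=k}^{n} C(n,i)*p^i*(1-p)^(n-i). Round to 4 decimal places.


k = 6, n = 6, p = 0.735
i=6: C(6,6)=1 * 0.735^6 * 0.265^0 = 0.1577
R = sum of terms = 0.1577

0.1577


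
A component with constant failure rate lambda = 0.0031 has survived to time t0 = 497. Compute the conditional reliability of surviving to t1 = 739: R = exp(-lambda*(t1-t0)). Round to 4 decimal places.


lambda = 0.0031
t0 = 497, t1 = 739
t1 - t0 = 242
lambda * (t1-t0) = 0.0031 * 242 = 0.7502
R = exp(-0.7502)
R = 0.4723

0.4723


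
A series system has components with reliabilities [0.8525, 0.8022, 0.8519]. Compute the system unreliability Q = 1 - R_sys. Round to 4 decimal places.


Components: [0.8525, 0.8022, 0.8519]
After component 1: product = 0.8525
After component 2: product = 0.6839
After component 3: product = 0.5826
R_sys = 0.5826
Q = 1 - 0.5826 = 0.4174

0.4174


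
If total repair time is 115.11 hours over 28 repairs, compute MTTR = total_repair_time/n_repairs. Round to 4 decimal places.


total_repair_time = 115.11
n_repairs = 28
MTTR = 115.11 / 28
MTTR = 4.1111

4.1111


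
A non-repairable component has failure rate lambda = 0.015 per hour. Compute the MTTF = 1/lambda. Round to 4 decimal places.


lambda = 0.015
MTTF = 1 / 0.015
MTTF = 66.6667

66.6667


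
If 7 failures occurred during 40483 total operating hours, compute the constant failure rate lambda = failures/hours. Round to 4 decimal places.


failures = 7
total_hours = 40483
lambda = 7 / 40483
lambda = 0.0002

0.0002


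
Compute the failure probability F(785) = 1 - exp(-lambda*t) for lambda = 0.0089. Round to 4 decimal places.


lambda = 0.0089, t = 785
lambda * t = 6.9865
exp(-6.9865) = 0.0009
F(t) = 1 - 0.0009
F(t) = 0.9991

0.9991


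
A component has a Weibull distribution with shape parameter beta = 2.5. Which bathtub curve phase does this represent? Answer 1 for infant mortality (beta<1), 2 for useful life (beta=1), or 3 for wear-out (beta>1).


beta = 2.5
Compare beta to 1:
beta < 1 => infant mortality (phase 1)
beta = 1 => useful life (phase 2)
beta > 1 => wear-out (phase 3)
Since beta = 2.5, this is wear-out (increasing failure rate)
Phase = 3

3


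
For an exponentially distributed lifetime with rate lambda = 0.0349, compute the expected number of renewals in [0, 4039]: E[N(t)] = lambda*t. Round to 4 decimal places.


lambda = 0.0349
t = 4039
E[N(t)] = lambda * t
E[N(t)] = 0.0349 * 4039
E[N(t)] = 140.9611

140.9611


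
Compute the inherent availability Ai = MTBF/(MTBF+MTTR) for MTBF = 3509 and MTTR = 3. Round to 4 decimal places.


MTBF = 3509
MTTR = 3
MTBF + MTTR = 3512
Ai = 3509 / 3512
Ai = 0.9991

0.9991


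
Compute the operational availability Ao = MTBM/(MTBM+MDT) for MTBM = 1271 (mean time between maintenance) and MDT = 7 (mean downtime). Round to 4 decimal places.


MTBM = 1271
MDT = 7
MTBM + MDT = 1278
Ao = 1271 / 1278
Ao = 0.9945

0.9945


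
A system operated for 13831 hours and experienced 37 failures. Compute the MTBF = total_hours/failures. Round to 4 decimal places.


total_hours = 13831
failures = 37
MTBF = 13831 / 37
MTBF = 373.8108

373.8108


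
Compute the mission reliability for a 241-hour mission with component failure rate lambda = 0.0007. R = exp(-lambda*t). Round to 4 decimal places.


lambda = 0.0007
mission_time = 241
lambda * t = 0.0007 * 241 = 0.1687
R = exp(-0.1687)
R = 0.8448

0.8448


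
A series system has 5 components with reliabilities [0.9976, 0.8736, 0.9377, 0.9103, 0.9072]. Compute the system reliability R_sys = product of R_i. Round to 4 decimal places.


Components: [0.9976, 0.8736, 0.9377, 0.9103, 0.9072]
After component 1 (R=0.9976): product = 0.9976
After component 2 (R=0.8736): product = 0.8715
After component 3 (R=0.9377): product = 0.8172
After component 4 (R=0.9103): product = 0.7439
After component 5 (R=0.9072): product = 0.6749
R_sys = 0.6749

0.6749


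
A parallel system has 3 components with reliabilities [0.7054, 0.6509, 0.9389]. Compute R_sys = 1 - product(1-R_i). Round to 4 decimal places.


Components: [0.7054, 0.6509, 0.9389]
(1 - 0.7054) = 0.2946, running product = 0.2946
(1 - 0.6509) = 0.3491, running product = 0.1028
(1 - 0.9389) = 0.0611, running product = 0.0063
Product of (1-R_i) = 0.0063
R_sys = 1 - 0.0063 = 0.9937

0.9937


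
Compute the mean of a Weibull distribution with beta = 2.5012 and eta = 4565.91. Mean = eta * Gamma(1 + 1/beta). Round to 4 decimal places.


beta = 2.5012, eta = 4565.91
1/beta = 0.3998
1 + 1/beta = 1.3998
Gamma(1.3998) = 0.8873
Mean = 4565.91 * 0.8873
Mean = 4051.2145

4051.2145


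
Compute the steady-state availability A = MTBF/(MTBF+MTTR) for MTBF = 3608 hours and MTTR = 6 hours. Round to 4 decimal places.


MTBF = 3608
MTTR = 6
MTBF + MTTR = 3614
A = 3608 / 3614
A = 0.9983

0.9983


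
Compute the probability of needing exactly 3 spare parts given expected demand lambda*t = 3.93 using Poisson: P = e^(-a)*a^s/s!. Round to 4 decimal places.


a = 3.93, s = 3
e^(-a) = e^(-3.93) = 0.0196
a^s = 3.93^3 = 60.6985
s! = 6
P = 0.0196 * 60.6985 / 6
P = 0.1987

0.1987


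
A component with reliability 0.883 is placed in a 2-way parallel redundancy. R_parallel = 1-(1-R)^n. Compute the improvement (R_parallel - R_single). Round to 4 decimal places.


R_single = 0.883, n = 2
1 - R_single = 0.117
(1 - R_single)^n = 0.117^2 = 0.0137
R_parallel = 1 - 0.0137 = 0.9863
Improvement = 0.9863 - 0.883
Improvement = 0.1033

0.1033


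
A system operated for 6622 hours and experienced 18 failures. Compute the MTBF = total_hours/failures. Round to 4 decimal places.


total_hours = 6622
failures = 18
MTBF = 6622 / 18
MTBF = 367.8889

367.8889


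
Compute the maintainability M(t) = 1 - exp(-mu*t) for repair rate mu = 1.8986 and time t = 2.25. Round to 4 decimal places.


mu = 1.8986, t = 2.25
mu * t = 1.8986 * 2.25 = 4.2719
exp(-4.2719) = 0.014
M(t) = 1 - 0.014
M(t) = 0.986

0.986


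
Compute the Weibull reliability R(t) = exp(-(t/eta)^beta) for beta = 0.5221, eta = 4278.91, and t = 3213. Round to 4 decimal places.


beta = 0.5221, eta = 4278.91, t = 3213
t/eta = 3213 / 4278.91 = 0.7509
(t/eta)^beta = 0.7509^0.5221 = 0.8611
R(t) = exp(-0.8611)
R(t) = 0.4227

0.4227


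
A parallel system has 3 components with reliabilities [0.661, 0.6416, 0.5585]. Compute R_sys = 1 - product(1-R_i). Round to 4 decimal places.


Components: [0.661, 0.6416, 0.5585]
(1 - 0.661) = 0.339, running product = 0.339
(1 - 0.6416) = 0.3584, running product = 0.1215
(1 - 0.5585) = 0.4415, running product = 0.0536
Product of (1-R_i) = 0.0536
R_sys = 1 - 0.0536 = 0.9464

0.9464


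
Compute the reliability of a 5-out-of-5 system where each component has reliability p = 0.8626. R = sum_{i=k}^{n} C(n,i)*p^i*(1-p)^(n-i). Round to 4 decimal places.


k = 5, n = 5, p = 0.8626
i=5: C(5,5)=1 * 0.8626^5 * 0.1374^0 = 0.4776
R = sum of terms = 0.4776

0.4776


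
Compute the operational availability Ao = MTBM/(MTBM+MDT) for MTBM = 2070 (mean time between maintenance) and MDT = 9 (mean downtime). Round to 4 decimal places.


MTBM = 2070
MDT = 9
MTBM + MDT = 2079
Ao = 2070 / 2079
Ao = 0.9957

0.9957


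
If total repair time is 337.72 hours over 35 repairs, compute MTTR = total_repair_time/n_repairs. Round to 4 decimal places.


total_repair_time = 337.72
n_repairs = 35
MTTR = 337.72 / 35
MTTR = 9.6491

9.6491


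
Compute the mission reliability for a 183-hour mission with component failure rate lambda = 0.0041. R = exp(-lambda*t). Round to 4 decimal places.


lambda = 0.0041
mission_time = 183
lambda * t = 0.0041 * 183 = 0.7503
R = exp(-0.7503)
R = 0.4722

0.4722


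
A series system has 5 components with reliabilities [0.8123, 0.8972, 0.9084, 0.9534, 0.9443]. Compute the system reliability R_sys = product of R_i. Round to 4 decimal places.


Components: [0.8123, 0.8972, 0.9084, 0.9534, 0.9443]
After component 1 (R=0.8123): product = 0.8123
After component 2 (R=0.8972): product = 0.7288
After component 3 (R=0.9084): product = 0.662
After component 4 (R=0.9534): product = 0.6312
After component 5 (R=0.9443): product = 0.596
R_sys = 0.596

0.596


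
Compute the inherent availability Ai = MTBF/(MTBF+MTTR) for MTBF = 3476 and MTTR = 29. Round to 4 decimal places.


MTBF = 3476
MTTR = 29
MTBF + MTTR = 3505
Ai = 3476 / 3505
Ai = 0.9917

0.9917


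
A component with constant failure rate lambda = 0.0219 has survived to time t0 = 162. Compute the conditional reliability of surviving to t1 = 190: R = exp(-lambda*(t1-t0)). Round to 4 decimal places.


lambda = 0.0219
t0 = 162, t1 = 190
t1 - t0 = 28
lambda * (t1-t0) = 0.0219 * 28 = 0.6132
R = exp(-0.6132)
R = 0.5416

0.5416
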